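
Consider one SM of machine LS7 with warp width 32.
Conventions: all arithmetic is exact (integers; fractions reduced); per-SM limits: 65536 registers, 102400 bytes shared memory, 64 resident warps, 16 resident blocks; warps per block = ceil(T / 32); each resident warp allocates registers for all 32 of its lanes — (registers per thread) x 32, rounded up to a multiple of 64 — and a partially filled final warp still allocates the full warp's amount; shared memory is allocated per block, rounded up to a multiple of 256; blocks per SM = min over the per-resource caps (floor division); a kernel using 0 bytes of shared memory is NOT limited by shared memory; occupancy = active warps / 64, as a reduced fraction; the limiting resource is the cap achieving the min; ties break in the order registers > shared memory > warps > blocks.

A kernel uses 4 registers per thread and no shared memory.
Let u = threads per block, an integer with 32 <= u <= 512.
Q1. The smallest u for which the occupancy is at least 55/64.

Answer: u = 97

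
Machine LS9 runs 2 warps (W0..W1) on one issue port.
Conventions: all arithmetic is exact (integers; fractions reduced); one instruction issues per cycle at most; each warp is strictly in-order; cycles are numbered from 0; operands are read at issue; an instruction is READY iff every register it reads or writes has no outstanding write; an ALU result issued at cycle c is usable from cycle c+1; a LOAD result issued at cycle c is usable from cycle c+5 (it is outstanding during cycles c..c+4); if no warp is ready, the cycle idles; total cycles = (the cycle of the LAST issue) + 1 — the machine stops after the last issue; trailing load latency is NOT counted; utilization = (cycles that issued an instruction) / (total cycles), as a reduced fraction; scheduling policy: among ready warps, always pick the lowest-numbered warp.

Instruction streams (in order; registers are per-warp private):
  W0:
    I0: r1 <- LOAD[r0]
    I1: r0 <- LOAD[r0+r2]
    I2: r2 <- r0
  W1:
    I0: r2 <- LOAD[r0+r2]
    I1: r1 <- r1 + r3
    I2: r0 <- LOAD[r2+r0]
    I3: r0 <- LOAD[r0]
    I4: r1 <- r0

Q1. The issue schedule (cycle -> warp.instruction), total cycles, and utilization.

cycle 0: W0.I0
cycle 1: W0.I1
cycle 2: W1.I0
cycle 3: W1.I1
cycle 4: idle
cycle 5: idle
cycle 6: W0.I2
cycle 7: W1.I2
cycle 8: idle
cycle 9: idle
cycle 10: idle
cycle 11: idle
cycle 12: W1.I3
cycle 13: idle
cycle 14: idle
cycle 15: idle
cycle 16: idle
cycle 17: W1.I4

Answer: 18 cycles, utilization 4/9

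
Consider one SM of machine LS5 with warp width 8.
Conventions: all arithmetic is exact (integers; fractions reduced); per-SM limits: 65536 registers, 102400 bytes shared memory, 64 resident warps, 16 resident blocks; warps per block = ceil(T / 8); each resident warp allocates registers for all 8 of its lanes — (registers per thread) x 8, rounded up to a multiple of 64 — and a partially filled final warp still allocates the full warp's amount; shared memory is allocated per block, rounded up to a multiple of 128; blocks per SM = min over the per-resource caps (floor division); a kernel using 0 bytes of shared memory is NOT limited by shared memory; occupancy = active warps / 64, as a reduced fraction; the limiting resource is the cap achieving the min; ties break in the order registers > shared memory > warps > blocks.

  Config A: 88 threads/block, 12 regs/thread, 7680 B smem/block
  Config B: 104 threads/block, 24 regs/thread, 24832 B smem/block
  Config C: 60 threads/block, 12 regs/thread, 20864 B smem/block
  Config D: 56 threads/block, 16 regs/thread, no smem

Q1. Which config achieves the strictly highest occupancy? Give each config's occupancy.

occupancies: A 55/64, B 13/16, C 1/2, D 63/64

Answer: D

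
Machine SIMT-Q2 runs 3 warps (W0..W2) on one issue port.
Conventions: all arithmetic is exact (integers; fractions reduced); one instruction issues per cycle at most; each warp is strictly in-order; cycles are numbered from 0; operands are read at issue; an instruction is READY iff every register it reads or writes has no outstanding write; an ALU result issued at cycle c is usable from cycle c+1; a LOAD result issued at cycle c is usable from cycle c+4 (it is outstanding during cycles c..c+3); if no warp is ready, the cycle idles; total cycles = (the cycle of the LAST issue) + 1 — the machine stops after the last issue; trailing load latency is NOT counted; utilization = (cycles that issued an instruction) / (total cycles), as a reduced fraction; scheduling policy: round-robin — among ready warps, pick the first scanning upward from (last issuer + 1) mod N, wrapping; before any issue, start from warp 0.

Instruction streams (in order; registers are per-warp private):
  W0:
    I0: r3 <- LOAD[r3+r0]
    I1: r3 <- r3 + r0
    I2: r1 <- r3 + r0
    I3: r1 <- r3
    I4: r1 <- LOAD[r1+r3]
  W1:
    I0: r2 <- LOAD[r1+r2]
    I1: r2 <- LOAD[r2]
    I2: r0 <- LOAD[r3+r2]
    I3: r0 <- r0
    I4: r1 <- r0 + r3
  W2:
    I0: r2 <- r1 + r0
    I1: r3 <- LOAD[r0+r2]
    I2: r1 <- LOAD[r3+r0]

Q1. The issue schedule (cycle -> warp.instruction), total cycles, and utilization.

cycle 0: W0.I0
cycle 1: W1.I0
cycle 2: W2.I0
cycle 3: W2.I1
cycle 4: W0.I1
cycle 5: W1.I1
cycle 6: W0.I2
cycle 7: W2.I2
cycle 8: W0.I3
cycle 9: W1.I2
cycle 10: W0.I4
cycle 11: idle
cycle 12: idle
cycle 13: W1.I3
cycle 14: W1.I4

Answer: 15 cycles, utilization 13/15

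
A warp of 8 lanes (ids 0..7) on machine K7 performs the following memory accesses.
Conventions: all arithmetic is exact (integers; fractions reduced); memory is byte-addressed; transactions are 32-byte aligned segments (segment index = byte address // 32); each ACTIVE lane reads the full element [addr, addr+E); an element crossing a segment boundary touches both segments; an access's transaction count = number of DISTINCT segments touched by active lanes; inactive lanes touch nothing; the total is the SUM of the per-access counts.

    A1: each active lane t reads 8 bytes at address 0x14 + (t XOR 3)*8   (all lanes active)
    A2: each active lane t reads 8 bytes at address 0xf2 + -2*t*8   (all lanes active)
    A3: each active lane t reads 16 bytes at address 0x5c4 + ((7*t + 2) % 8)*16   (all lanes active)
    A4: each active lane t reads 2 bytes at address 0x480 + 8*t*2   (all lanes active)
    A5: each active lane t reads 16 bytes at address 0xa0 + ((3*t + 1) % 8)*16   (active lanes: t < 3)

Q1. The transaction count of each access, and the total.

A1: 3 transactions
A2: 4 transactions
A3: 5 transactions
A4: 4 transactions
A5: 3 transactions

Answer: 3,4,5,4,3; total 19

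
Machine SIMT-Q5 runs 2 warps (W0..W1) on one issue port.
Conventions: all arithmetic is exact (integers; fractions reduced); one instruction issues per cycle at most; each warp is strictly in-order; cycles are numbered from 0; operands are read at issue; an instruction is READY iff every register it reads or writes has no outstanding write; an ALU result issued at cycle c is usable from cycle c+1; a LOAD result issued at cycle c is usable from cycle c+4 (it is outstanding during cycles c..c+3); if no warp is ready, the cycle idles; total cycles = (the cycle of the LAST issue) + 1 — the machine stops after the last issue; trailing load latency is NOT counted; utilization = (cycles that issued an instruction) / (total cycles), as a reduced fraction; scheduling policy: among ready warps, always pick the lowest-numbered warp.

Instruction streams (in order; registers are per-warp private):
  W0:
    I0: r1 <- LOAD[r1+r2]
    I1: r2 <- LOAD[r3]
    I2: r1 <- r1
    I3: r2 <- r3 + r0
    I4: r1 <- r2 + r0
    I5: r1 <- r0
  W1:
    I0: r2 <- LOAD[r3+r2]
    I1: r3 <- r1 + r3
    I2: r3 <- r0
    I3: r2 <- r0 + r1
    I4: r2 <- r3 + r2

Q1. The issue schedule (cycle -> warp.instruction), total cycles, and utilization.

cycle 0: W0.I0
cycle 1: W0.I1
cycle 2: W1.I0
cycle 3: W1.I1
cycle 4: W0.I2
cycle 5: W0.I3
cycle 6: W0.I4
cycle 7: W0.I5
cycle 8: W1.I2
cycle 9: W1.I3
cycle 10: W1.I4

Answer: 11 cycles, utilization 1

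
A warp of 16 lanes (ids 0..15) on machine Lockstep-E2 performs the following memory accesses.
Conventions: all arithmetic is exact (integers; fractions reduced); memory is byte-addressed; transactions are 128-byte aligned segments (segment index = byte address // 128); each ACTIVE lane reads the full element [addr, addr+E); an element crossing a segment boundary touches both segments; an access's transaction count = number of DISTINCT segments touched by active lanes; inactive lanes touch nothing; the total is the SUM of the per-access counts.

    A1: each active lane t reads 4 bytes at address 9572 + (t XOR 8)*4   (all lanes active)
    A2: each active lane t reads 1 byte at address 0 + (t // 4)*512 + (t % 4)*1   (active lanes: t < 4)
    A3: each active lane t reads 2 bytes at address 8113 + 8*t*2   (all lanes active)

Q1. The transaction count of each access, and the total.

A1: 2 transactions
A2: 1 transaction
A3: 3 transactions

Answer: 2,1,3; total 6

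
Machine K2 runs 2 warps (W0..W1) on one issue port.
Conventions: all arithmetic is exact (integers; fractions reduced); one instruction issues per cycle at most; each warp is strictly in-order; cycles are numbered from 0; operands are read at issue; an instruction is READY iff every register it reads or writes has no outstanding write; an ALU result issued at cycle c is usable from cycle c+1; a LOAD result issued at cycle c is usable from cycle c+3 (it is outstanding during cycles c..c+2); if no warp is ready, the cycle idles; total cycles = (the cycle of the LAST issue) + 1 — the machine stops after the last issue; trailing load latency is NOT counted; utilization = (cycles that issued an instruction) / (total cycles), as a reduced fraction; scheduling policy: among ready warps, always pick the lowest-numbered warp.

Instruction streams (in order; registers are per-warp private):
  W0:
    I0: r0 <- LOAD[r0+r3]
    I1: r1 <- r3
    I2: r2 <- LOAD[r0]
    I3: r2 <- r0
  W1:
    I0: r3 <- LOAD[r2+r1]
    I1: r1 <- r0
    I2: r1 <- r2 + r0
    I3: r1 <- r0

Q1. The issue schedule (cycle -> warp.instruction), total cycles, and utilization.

cycle 0: W0.I0
cycle 1: W0.I1
cycle 2: W1.I0
cycle 3: W0.I2
cycle 4: W1.I1
cycle 5: W1.I2
cycle 6: W0.I3
cycle 7: W1.I3

Answer: 8 cycles, utilization 1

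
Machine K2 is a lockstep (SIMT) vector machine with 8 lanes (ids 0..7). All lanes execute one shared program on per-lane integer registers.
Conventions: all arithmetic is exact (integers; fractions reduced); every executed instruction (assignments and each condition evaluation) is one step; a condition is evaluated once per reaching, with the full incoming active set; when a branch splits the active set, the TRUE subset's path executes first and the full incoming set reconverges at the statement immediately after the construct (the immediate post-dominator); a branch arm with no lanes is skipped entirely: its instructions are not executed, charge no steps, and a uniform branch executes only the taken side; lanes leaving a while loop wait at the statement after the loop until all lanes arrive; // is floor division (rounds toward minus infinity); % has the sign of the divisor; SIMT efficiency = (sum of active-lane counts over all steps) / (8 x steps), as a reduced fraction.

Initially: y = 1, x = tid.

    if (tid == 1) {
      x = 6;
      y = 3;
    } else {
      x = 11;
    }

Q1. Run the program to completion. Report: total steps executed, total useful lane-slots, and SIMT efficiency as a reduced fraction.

Answer: 4 steps, 17 useful, 17/32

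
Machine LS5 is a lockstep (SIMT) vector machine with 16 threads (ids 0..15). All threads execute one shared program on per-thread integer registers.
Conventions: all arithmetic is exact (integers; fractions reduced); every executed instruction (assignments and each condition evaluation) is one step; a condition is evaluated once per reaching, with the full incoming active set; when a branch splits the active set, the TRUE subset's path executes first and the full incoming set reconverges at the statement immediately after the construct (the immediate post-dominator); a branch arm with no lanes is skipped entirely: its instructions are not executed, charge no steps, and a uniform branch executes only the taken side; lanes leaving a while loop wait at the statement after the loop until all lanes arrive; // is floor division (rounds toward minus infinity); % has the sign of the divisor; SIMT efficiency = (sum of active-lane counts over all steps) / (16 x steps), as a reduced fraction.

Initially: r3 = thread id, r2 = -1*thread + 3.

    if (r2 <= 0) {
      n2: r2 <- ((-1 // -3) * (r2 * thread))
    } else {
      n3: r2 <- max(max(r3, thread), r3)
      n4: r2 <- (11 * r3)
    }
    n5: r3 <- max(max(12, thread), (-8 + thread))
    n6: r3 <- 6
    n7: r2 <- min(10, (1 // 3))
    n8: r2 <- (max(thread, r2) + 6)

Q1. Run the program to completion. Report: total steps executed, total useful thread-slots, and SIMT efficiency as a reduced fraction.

Answer: 8 steps, 99 useful, 99/128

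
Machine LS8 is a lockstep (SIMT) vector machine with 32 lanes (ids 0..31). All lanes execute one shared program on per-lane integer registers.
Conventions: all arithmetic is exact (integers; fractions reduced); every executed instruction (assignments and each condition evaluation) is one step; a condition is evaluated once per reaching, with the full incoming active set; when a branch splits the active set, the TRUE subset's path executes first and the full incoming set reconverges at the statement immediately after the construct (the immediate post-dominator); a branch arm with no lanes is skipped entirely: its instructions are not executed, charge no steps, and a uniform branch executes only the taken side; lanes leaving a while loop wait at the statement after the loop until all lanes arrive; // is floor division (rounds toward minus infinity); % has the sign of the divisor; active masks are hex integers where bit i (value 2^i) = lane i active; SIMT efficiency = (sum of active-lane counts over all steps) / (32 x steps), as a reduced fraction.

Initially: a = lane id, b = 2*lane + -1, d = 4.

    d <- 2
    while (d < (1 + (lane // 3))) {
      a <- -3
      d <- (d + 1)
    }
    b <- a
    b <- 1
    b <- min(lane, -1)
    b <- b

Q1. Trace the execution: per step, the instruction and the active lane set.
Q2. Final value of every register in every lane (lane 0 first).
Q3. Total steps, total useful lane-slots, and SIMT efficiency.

step 0: d <- 2                       0xffffffff
step 1: eval (d < (1 + (lane // 3))) 0xffffffff
step 2: a <- -3                      0xffffffc0
step 3: d <- (d + 1)                 0xffffffc0
step 4: eval (d < (1 + (lane // 3))) 0xffffffc0
step 5: a <- -3                      0xfffffe00
step 6: d <- (d + 1)                 0xfffffe00
step 7: eval (d < (1 + (lane // 3))) 0xfffffe00
step 8: a <- -3                      0xfffff000
step 9: d <- (d + 1)                 0xfffff000
step 10: eval (d < (1 + (lane // 3))) 0xfffff000
step 11: a <- -3                      0xffff8000
step 12: d <- (d + 1)                 0xffff8000
step 13: eval (d < (1 + (lane // 3))) 0xffff8000
step 14: a <- -3                      0xfffc0000
step 15: d <- (d + 1)                 0xfffc0000
step 16: eval (d < (1 + (lane // 3))) 0xfffc0000
step 17: a <- -3                      0xffe00000
step 18: d <- (d + 1)                 0xffe00000
step 19: eval (d < (1 + (lane // 3))) 0xffe00000
step 20: a <- -3                      0xff000000
step 21: d <- (d + 1)                 0xff000000
step 22: eval (d < (1 + (lane // 3))) 0xff000000
step 23: a <- -3                      0xf8000000
step 24: d <- (d + 1)                 0xf8000000
step 25: eval (d < (1 + (lane // 3))) 0xf8000000
step 26: a <- -3                      0xc0000000
step 27: d <- (d + 1)                 0xc0000000
step 28: eval (d < (1 + (lane // 3))) 0xc0000000
step 29: b <- a                       0xffffffff
step 30: b <- 1                       0xffffffff
step 31: b <- min(lane, -1)           0xffffffff
step 32: b <- b                       0xffffffff

Answer: 33 steps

a: 0,1,2,3,4,5,-3,-3,-3,-3,-3,-3,-3,-3,-3,-3,-3,-3,-3,-3,-3,-3,-3,-3,-3,-3,-3,-3,-3,-3,-3,-3
b: -1,-1,-1,-1,-1,-1,-1,-1,-1,-1,-1,-1,-1,-1,-1,-1,-1,-1,-1,-1,-1,-1,-1,-1,-1,-1,-1,-1,-1,-1,-1,-1
d: 2,2,2,2,2,2,3,3,3,4,4,4,5,5,5,6,6,6,7,7,7,8,8,8,9,9,9,10,10,10,11,11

steps = 33; useful = 570; efficiency = 570/1056 = 95/176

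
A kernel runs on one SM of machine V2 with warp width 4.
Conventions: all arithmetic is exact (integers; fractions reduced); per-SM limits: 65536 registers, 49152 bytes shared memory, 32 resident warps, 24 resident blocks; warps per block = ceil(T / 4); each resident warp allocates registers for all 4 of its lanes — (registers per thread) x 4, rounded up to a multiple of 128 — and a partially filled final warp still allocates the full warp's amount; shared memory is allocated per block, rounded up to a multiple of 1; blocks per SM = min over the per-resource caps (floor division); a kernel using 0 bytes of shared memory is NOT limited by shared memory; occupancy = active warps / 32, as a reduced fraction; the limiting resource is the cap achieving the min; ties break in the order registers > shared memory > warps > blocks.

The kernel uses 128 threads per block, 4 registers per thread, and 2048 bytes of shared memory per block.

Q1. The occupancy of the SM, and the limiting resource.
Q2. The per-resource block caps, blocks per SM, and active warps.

Answer: occupancy 1, limited by warps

registers: 16 blocks
shared memory: 24 blocks
warps: 1 block
blocks: 24 blocks

Answer: 1 block, 32 active warps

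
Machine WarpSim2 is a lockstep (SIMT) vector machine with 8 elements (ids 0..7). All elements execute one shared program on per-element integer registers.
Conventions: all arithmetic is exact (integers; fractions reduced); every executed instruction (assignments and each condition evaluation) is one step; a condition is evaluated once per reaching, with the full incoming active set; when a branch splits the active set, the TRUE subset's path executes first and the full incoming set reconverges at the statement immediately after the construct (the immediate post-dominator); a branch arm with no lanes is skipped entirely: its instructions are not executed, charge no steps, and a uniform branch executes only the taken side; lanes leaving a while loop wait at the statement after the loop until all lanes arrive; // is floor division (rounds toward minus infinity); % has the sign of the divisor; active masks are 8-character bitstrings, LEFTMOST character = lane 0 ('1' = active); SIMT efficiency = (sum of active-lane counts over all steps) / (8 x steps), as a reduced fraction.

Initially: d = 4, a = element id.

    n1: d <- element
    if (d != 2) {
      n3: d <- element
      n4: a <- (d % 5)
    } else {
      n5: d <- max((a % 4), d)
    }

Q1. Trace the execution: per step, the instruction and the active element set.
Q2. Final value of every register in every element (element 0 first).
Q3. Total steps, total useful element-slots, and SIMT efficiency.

step 0: d <- element                 11111111
step 1: eval (d != 2)                11111111
step 2: d <- element                 11011111
step 3: a <- (d % 5)                 11011111
step 4: d <- max((a % 4), d)         00100000

Answer: 5 steps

d: 0,1,2,3,4,5,6,7
a: 0,1,2,3,4,0,1,2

steps = 5; useful = 31; efficiency = 31/40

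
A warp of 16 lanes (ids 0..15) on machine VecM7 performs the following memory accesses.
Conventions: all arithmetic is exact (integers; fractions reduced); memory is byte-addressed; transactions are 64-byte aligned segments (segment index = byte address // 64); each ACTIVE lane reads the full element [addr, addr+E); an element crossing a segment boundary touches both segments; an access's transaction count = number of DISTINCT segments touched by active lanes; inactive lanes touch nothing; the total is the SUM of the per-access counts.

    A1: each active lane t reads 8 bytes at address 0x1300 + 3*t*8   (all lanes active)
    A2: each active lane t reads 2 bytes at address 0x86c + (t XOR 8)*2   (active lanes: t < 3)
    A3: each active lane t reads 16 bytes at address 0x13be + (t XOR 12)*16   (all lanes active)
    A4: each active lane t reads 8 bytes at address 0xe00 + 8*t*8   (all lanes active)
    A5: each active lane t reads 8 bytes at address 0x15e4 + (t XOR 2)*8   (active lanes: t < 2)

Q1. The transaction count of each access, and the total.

A1: 6 transactions
A2: 2 transactions
A3: 5 transactions
A4: 16 transactions
A5: 2 transactions

Answer: 6,2,5,16,2; total 31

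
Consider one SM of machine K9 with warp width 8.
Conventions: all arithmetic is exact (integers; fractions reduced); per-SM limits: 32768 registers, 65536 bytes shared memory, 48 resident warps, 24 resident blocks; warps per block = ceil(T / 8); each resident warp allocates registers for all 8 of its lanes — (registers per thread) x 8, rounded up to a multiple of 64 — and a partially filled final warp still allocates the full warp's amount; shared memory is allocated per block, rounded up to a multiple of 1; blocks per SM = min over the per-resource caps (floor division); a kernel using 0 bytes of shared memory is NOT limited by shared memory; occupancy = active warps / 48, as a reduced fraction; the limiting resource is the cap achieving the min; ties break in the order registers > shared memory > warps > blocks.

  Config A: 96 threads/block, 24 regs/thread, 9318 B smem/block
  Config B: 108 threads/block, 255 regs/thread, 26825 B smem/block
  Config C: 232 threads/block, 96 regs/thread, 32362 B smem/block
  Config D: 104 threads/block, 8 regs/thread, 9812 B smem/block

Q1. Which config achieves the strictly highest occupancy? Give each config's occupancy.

occupancies: A 1, B 7/24, C 29/48, D 13/16

Answer: A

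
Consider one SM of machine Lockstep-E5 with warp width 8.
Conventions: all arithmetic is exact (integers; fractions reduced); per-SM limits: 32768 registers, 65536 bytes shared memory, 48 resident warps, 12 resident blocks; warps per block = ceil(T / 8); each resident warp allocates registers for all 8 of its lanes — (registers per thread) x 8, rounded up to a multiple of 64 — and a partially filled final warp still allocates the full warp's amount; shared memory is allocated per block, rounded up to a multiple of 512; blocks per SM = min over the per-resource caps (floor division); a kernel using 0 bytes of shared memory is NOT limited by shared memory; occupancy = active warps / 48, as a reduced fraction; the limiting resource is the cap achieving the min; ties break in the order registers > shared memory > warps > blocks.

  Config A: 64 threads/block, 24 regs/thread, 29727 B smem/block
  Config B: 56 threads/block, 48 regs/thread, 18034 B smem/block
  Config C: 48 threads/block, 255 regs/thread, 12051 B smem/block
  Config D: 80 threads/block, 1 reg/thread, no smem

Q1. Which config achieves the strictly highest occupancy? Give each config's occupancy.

occupancies: A 1/3, B 7/16, C 1/4, D 5/6

Answer: D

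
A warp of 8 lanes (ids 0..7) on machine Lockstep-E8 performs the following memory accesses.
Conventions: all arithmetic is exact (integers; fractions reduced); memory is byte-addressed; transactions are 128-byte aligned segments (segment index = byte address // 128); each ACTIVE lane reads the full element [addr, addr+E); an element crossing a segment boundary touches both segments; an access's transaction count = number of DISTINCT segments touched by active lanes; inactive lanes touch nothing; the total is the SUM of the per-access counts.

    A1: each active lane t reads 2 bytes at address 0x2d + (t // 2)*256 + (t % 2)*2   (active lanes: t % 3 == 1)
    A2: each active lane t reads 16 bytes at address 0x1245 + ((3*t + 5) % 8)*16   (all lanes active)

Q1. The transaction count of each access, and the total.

A1: 3 transactions
A2: 2 transactions

Answer: 3,2; total 5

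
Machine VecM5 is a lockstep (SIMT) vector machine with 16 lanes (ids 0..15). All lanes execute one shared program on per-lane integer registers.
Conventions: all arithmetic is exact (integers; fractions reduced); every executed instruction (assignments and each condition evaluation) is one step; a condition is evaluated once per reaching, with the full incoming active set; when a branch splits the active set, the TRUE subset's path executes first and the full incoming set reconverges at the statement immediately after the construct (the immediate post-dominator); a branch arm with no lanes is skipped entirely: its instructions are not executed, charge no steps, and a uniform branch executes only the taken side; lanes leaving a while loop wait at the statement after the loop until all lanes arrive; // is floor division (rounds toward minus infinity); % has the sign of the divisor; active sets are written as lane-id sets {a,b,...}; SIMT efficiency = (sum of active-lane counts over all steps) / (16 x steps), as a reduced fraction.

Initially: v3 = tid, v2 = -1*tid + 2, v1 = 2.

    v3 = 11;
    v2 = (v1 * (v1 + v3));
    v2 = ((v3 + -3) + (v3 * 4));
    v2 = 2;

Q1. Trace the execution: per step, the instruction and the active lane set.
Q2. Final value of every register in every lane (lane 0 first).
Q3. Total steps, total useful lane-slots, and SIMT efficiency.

step 0: v3 <- 11                     {0,1,2,3,4,5,6,7,8,9,10,11,12,13,14,15}
step 1: v2 <- (v1 * (v1 + v3))       {0,1,2,3,4,5,6,7,8,9,10,11,12,13,14,15}
step 2: v2 <- ((v3 + -3) + (v3 * 4)) {0,1,2,3,4,5,6,7,8,9,10,11,12,13,14,15}
step 3: v2 <- 2                      {0,1,2,3,4,5,6,7,8,9,10,11,12,13,14,15}

Answer: 4 steps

v3: 11,11,11,11,11,11,11,11,11,11,11,11,11,11,11,11
v2: 2,2,2,2,2,2,2,2,2,2,2,2,2,2,2,2
v1: 2,2,2,2,2,2,2,2,2,2,2,2,2,2,2,2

steps = 4; useful = 64; efficiency = 64/64 = 1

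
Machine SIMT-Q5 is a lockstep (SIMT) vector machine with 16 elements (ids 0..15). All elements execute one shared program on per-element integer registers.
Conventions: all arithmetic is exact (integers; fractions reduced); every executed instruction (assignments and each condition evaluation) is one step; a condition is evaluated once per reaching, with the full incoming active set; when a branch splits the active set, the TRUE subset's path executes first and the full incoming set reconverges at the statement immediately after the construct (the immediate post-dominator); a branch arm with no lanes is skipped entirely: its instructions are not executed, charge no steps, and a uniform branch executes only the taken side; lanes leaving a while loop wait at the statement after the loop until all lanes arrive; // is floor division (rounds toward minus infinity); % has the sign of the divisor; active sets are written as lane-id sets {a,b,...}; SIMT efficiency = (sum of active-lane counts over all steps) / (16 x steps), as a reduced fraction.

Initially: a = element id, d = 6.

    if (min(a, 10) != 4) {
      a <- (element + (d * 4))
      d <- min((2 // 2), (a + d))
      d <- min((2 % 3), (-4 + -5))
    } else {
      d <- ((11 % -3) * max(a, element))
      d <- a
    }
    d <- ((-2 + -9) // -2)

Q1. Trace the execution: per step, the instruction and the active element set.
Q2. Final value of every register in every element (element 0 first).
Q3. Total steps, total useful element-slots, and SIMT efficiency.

step 0: eval (min(a, 10) != 4)       {0,1,2,3,4,5,6,7,8,9,10,11,12,13,14,15}
step 1: a <- (element + (d * 4))     {0,1,2,3,5,6,7,8,9,10,11,12,13,14,15}
step 2: d <- min((2 // 2), (a + d))  {0,1,2,3,5,6,7,8,9,10,11,12,13,14,15}
step 3: d <- min((2 % 3), (-4 + -5)) {0,1,2,3,5,6,7,8,9,10,11,12,13,14,15}
step 4: d <- ((11 % -3) * max(a, element)) {4}
step 5: d <- a                       {4}
step 6: d <- ((-2 + -9) // -2)       {0,1,2,3,4,5,6,7,8,9,10,11,12,13,14,15}

Answer: 7 steps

a: 24,25,26,27,4,29,30,31,32,33,34,35,36,37,38,39
d: 5,5,5,5,5,5,5,5,5,5,5,5,5,5,5,5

steps = 7; useful = 79; efficiency = 79/112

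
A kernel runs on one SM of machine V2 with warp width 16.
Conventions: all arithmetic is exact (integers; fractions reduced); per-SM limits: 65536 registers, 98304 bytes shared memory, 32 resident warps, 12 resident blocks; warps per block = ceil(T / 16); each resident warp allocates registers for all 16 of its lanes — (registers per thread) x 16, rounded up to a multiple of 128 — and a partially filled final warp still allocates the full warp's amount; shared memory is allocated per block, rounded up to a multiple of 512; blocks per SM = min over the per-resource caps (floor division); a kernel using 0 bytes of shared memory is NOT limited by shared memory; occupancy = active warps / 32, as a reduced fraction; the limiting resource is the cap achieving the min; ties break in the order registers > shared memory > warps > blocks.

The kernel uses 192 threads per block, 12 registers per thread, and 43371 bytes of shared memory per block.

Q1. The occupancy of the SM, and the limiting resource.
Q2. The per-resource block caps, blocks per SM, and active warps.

Answer: occupancy 3/4, limited by shared memory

registers: 21 blocks
shared memory: 2 blocks
warps: 2 blocks
blocks: 12 blocks

Answer: 2 blocks, 24 active warps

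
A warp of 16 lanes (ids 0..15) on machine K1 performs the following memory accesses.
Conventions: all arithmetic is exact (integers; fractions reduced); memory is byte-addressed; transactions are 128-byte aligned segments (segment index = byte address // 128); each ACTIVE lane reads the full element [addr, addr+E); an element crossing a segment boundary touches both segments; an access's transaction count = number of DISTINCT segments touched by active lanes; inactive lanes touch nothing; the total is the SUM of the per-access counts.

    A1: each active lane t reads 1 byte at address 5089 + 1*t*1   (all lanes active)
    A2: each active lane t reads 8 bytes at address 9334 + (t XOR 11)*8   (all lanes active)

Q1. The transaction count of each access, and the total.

A1: 1 transaction
A2: 2 transactions

Answer: 1,2; total 3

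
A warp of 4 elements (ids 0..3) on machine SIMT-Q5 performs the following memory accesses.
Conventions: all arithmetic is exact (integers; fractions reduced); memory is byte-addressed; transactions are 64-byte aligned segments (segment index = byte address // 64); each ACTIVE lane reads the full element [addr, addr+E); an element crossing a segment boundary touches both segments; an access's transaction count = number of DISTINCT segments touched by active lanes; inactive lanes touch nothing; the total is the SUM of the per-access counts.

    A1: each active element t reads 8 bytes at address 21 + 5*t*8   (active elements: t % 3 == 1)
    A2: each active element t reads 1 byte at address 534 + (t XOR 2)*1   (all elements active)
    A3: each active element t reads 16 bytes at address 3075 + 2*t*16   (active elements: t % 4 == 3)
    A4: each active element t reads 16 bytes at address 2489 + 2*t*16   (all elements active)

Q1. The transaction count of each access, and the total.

A1: 2 transactions
A2: 1 transaction
A3: 1 transaction
A4: 3 transactions

Answer: 2,1,1,3; total 7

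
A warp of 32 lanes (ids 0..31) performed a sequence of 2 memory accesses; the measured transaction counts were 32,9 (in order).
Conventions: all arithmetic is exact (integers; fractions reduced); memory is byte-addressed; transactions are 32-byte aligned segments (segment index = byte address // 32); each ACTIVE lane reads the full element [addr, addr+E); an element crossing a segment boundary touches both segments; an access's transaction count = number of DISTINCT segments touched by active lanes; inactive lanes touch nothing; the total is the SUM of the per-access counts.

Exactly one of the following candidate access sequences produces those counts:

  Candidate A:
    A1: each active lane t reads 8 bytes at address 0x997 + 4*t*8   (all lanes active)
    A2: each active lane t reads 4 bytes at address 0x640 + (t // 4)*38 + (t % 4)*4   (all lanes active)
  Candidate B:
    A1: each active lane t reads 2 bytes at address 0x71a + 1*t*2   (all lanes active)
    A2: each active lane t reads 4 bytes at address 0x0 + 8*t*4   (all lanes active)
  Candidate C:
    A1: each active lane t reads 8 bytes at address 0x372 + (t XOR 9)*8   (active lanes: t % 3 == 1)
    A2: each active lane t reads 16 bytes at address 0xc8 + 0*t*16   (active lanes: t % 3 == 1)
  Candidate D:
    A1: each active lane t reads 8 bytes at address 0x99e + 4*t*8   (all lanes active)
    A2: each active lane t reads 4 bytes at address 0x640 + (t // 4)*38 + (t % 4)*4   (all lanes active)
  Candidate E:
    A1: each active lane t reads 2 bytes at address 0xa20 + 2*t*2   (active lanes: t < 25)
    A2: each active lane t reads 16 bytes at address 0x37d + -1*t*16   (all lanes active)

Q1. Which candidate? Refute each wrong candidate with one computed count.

B: A1 gives 3 transactions, not 32
C: A1 gives 8 transactions, not 32
D: A1 gives 33 transactions, not 32
E: A1 gives 4 transactions, not 32
A: all counts match (32,9)

Answer: A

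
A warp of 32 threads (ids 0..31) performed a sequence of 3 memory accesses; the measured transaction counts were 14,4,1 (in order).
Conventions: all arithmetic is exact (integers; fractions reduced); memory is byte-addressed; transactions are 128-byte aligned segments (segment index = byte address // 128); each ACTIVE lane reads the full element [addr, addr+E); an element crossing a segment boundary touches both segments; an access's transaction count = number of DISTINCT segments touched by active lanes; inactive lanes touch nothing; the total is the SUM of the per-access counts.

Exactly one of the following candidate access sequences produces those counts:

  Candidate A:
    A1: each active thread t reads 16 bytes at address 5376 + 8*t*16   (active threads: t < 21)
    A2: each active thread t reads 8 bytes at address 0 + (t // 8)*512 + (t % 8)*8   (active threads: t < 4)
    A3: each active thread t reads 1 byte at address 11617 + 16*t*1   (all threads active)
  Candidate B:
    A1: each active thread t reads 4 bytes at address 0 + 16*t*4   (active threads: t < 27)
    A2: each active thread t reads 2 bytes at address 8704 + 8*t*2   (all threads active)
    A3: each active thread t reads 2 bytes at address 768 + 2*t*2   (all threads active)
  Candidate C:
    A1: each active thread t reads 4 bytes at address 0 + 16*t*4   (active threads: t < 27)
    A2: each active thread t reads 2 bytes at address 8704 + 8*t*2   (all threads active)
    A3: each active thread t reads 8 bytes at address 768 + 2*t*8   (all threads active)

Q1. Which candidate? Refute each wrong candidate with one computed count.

A: A1 gives 21 transactions, not 14
C: A3 gives 4 transactions, not 1
B: all counts match (14,4,1)

Answer: B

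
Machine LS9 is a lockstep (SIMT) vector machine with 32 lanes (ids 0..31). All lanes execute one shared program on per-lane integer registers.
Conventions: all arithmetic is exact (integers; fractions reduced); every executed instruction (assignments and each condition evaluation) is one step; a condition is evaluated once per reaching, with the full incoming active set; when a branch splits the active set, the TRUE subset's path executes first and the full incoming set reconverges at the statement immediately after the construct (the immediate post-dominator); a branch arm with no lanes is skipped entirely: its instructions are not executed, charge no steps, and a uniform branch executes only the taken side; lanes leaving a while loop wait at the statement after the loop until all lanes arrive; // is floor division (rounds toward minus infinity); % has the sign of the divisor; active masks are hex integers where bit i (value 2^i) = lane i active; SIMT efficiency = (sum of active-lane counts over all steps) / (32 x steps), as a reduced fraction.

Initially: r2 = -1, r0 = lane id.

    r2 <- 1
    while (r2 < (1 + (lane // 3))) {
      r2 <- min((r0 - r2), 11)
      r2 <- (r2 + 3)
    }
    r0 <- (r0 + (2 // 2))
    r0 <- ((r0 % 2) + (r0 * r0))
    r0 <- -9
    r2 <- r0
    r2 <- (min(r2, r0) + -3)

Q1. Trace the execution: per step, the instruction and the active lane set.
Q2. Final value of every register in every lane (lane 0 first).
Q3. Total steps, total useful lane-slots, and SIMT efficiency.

step 0: r2 <- 1                      0xffffffff
step 1: eval (r2 < (1 + (lane // 3))) 0xffffffff
step 2: r2 <- min((r0 - r2), 11)     0xfffffff8
step 3: r2 <- (r2 + 3)               0xfffffff8
step 4: eval (r2 < (1 + (lane // 3))) 0xfffffff8
step 5: r0 <- (r0 + (2 // 2))        0xffffffff
step 6: r0 <- ((r0 % 2) + (r0 * r0)) 0xffffffff
step 7: r0 <- -9                     0xffffffff
step 8: r2 <- r0                     0xffffffff
step 9: r2 <- (min(r2, r0) + -3)     0xffffffff

Answer: 10 steps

r2: -12,-12,-12,-12,-12,-12,-12,-12,-12,-12,-12,-12,-12,-12,-12,-12,-12,-12,-12,-12,-12,-12,-12,-12,-12,-12,-12,-12,-12,-12,-12,-12
r0: -9,-9,-9,-9,-9,-9,-9,-9,-9,-9,-9,-9,-9,-9,-9,-9,-9,-9,-9,-9,-9,-9,-9,-9,-9,-9,-9,-9,-9,-9,-9,-9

steps = 10; useful = 311; efficiency = 311/320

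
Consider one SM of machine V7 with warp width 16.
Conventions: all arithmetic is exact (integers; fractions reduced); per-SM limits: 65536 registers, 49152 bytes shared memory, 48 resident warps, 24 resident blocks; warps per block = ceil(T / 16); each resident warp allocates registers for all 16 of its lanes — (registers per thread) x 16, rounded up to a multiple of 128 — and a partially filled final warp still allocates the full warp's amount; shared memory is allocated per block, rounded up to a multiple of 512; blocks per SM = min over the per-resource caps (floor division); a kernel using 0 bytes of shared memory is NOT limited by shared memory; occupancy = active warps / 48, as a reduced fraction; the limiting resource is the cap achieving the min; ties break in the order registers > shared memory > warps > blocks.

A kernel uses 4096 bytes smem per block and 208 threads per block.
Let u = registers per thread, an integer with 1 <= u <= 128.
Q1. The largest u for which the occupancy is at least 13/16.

Answer: u = 104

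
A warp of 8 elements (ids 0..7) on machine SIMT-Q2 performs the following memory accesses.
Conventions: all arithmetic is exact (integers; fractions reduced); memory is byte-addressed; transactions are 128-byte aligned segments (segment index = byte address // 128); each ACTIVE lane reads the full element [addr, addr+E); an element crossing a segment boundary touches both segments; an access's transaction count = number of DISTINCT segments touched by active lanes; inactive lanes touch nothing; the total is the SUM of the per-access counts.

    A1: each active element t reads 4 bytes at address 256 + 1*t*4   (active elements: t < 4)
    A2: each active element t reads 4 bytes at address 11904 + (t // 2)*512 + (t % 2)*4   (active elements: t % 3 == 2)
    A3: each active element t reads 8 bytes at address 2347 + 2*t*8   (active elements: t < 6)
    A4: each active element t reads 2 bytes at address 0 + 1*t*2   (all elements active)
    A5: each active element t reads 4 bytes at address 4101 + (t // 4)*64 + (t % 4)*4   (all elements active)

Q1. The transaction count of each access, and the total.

A1: 1 transaction
A2: 2 transactions
A3: 2 transactions
A4: 1 transaction
A5: 1 transaction

Answer: 1,2,2,1,1; total 7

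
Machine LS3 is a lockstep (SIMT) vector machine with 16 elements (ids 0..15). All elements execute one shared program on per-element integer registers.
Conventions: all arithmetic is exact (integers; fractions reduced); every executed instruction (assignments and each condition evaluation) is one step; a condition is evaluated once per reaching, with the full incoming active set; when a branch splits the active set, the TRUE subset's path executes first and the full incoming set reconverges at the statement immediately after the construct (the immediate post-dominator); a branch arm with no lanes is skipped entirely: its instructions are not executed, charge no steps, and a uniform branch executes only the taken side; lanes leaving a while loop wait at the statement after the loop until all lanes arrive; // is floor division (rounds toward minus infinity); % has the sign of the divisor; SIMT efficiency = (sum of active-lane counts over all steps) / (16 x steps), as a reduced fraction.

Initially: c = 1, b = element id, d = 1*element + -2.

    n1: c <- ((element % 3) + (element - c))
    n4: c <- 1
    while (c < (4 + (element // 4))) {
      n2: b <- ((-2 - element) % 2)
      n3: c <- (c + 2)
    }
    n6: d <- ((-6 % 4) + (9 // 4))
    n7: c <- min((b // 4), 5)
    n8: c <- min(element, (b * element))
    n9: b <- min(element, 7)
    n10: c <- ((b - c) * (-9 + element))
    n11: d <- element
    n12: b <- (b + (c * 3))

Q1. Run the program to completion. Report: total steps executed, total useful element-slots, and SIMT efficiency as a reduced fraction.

Answer: 19 steps, 280 useful, 35/38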